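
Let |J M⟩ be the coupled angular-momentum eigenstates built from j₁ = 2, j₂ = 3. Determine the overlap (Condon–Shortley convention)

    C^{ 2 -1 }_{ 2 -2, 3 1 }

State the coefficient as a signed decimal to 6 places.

√[5·3!1!3!/8! · 0!4!4!2!1!3!] = √(216/7)
  +(−1)^3/∏(3,0,1,1,0,2)! = -1/12  (running -1/12)
⟨..|..⟩ = √(216/7)·(-1/12) = -0.462910

−√(3/14) ≈ -0.462910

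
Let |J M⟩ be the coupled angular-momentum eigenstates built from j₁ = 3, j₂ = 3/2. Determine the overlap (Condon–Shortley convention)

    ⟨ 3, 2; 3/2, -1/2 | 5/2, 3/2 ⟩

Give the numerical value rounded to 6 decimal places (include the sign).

+0.267261

triangle: 2!×4!×1!/8! = 48/40320
(j±m)!: 5!×1!×1!×2!×4!×1! = 5760
prefactor² = (2J+1)×Δ×N² = 288/7
  k=0: +1/(0!×2!×1!×1!×3!×0!) = 1/12
  k=1: −1/(1!×1!×0!×0!×4!×1!) = -1/24
Σ = 1/24  ⇒  CG² = 288/7×1/24² = 1/14
CG = +√(1/14) = +0.267261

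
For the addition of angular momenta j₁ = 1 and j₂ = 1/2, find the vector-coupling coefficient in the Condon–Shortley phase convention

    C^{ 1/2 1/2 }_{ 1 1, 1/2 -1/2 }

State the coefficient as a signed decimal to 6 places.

+√(2/3) ≈ +0.816497

j₁+j₂−J=1  J+j₁−j₂=1  J−j₁+j₂=0  j₁+j₂+J+1=3
(j₁±m₁, j₂±m₂, J±M) = (2,0,0,1,1,0)
P² = 2/3
sum k=0..0:
  [0] +1/1 = 1
S = 1
C² = P²·S² = 2/3 ; C = +0.816497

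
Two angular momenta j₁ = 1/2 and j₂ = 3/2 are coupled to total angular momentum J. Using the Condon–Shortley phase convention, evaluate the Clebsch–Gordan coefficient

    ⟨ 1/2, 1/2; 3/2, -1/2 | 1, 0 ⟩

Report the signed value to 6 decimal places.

+0.707107  (= +√(1/2))

triangle: 1!×0!×2!/4! = 2/24
(j±m)!: 1!×0!×1!×2!×1!×1! = 2
prefactor² = (2J+1)×Δ×N² = 1/2
  k=0: +1/(0!×1!×0!×1!×0!×1!) = 1
Σ = 1  ⇒  CG² = 1/2×1² = 1/2
CG = +√(1/2) = +0.707107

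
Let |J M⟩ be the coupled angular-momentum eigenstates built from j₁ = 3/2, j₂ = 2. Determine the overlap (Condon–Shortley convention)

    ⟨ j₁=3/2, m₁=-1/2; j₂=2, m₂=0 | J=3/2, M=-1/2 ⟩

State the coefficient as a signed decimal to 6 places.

√[4·2!1!2!/6! · 1!2!2!2!1!2!] = √(16/45)
  +(−1)^1/∏(1,1,1,1,0,1)! = -1  (running -1)
  +(−1)^2/∏(2,0,0,0,1,2)! = 1/4  (running -3/4)
⟨..|..⟩ = √(16/45)·(-3/4) = -0.447214

-0.447214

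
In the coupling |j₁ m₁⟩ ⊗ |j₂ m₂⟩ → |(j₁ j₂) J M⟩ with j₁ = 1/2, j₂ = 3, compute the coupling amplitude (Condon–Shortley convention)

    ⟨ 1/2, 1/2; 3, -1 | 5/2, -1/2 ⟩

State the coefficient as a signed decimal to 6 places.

+√(4/7) ≈ +0.755929

j₁+j₂−J=1  J+j₁−j₂=0  J−j₁+j₂=5  j₁+j₂+J+1=7
(j₁±m₁, j₂±m₂, J±M) = (1,0,2,4,2,3)
P² = 576/7
sum k=0..0:
  [0] +1/12 = 1/12
S = 1/12
C² = P²·S² = 4/7 ; C = +0.755929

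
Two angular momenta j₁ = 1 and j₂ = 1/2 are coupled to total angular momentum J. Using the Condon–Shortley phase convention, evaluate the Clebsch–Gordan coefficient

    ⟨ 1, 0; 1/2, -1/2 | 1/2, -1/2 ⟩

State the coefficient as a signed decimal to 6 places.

+0.577350  (= +√(1/3))

triangle: 1!×1!×0!/3! = 1/6
(j±m)!: 1!×1!×0!×1!×0!×1! = 1
prefactor² = (2J+1)×Δ×N² = 1/3
  k=0: +1/(0!×1!×1!×0!×0!×0!) = 1
Σ = 1  ⇒  CG² = 1/3×1² = 1/3
CG = +√(1/3) = +0.577350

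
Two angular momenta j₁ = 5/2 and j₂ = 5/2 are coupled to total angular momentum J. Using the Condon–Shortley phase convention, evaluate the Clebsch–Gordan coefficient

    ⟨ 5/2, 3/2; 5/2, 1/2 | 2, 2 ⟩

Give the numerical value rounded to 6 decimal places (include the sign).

√[5·3!2!2!/8! · 4!1!3!2!4!0!] = √(144/7)
  +(−1)^1/∏(1,2,0,2,2,0)! = -1/8  (running -1/8)
⟨..|..⟩ = √(144/7)·(-1/8) = -0.566947

−√(9/28) ≈ -0.566947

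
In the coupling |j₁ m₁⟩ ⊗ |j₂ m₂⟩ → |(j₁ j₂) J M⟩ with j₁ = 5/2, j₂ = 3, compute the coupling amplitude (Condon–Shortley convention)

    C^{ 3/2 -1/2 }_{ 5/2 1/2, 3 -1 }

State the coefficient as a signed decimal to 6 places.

triangle: 4!*1!*2!/8! = 48/40320
(j±m)!: 3!*2!*2!*4!*1!*2! = 1152
prefactor² = (2J+1)*Δ*N² = 192/35
  k=1: −1/(1!*3!*1!*1!*0!*1!) = -1/6
  k=2: +1/(2!*2!*0!*0!*1!*2!) = 1/8
Σ = -1/24  ⇒  CG² = 192/35*(-1/24)² = 1/105
CG = −√(1/105) = -0.097590

-0.097590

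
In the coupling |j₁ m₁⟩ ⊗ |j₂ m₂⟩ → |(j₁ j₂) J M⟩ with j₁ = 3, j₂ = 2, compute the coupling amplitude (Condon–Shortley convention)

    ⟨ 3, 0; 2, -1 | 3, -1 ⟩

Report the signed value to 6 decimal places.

j₁+j₂−J=2  J+j₁−j₂=4  J−j₁+j₂=2  j₁+j₂+J+1=9
(j₁±m₁, j₂±m₂, J±M) = (3,3,1,3,2,4)
P² = 96/5
sum k=0..1:
  [0] +1/12 = 1/12
  [1] −1/8 = -1/8
S = -1/24
C² = P²·S² = 1/30 ; C = -0.182574

−√(1/30) = -0.182574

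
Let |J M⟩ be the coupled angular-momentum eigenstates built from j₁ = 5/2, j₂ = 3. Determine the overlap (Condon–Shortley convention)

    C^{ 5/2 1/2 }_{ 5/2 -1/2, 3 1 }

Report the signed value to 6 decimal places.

j₁+j₂−J=3  J+j₁−j₂=2  J−j₁+j₂=3  j₁+j₂+J+1=9
(j₁±m₁, j₂±m₂, J±M) = (2,3,4,2,3,2)
P² = 288/35
sum k=1..3:
  [1] −1/24 = -1/24
  [2] +1/4 = 1/4
  [3] −1/24 = -1/24
S = 1/6
C² = P²·S² = 8/35 ; C = +0.478091

+√(8/35) ≈ +0.478091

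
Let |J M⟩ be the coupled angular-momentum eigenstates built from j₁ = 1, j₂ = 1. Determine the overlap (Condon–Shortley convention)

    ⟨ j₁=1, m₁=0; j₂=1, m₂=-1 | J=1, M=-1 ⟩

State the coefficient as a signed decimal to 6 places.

+√(1/2) = +0.707107

√[3·1!1!1!/4! · 1!1!0!2!0!2!] = √(1/2)
  +(−1)^0/∏(0,1,1,0,0,1)! = 1  (running 1)
⟨..|..⟩ = √(1/2)·(1) = +0.707107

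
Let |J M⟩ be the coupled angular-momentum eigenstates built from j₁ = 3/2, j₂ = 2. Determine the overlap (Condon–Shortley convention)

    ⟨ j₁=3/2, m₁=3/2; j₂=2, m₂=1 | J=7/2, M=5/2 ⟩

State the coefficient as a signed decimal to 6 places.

j₁+j₂−J=0  J+j₁−j₂=3  J−j₁+j₂=4  j₁+j₂+J+1=8
(j₁±m₁, j₂±m₂, J±M) = (3,0,3,1,6,1)
P² = 5184/7
sum k=0..0:
  [0] +1/36 = 1/36
S = 1/36
C² = P²·S² = 4/7 ; C = +0.755929

+√(4/7) = +0.755929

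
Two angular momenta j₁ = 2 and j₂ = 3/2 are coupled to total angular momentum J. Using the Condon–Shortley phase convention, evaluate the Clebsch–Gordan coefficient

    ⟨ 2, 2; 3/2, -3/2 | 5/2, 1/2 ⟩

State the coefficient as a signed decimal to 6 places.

√[6·1!3!2!/7! · 4!0!0!3!3!2!] = √(864/35)
  +(−1)^0/∏(0,1,0,0,3,2)! = 1/12  (running 1/12)
⟨..|..⟩ = √(864/35)·(1/12) = +0.414039

+√(6/35) ≈ +0.414039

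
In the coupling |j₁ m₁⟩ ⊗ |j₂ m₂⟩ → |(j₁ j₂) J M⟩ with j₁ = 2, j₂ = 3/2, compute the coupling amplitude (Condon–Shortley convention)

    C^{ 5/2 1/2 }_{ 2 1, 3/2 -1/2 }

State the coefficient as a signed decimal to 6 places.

+√(5/14) ≈ +0.597614

√[6·1!3!2!/7! · 3!1!1!2!3!2!] = √(72/35)
  +(−1)^0/∏(0,1,1,1,2,1)! = 1/2  (running 1/2)
  +(−1)^1/∏(1,0,0,0,3,2)! = -1/12  (running 5/12)
⟨..|..⟩ = √(72/35)·(5/12) = +0.597614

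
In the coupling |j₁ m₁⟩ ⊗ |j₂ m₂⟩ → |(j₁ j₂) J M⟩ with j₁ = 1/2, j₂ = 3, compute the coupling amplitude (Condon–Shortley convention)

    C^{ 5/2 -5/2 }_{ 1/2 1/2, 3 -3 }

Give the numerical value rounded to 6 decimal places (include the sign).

+√(6/7) ≈ +0.925820

√[6·1!0!5!/7! · 1!0!0!6!0!5!] = √(86400/7)
  +(−1)^0/∏(0,1,0,0,0,5)! = 1/120  (running 1/120)
⟨..|..⟩ = √(86400/7)·(1/120) = +0.925820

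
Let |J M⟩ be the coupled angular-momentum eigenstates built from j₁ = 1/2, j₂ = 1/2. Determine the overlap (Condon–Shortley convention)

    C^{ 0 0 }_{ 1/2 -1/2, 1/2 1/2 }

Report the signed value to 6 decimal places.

√[1·1!0!0!/2! · 0!1!1!0!0!0!] = √(1/2)
  +(−1)^1/∏(1,0,0,0,0,0)! = -1  (running -1)
⟨..|..⟩ = √(1/2)·(-1) = -0.707107

-0.707107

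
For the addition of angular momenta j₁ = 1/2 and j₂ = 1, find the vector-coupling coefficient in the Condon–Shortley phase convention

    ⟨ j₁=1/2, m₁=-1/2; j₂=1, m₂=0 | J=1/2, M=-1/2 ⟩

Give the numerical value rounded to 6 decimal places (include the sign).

-0.577350

j₁+j₂−J=1  J+j₁−j₂=0  J−j₁+j₂=1  j₁+j₂+J+1=3
(j₁±m₁, j₂±m₂, J±M) = (0,1,1,1,0,1)
P² = 1/3
sum k=1..1:
  [1] −1/1 = -1
S = -1
C² = P²·S² = 1/3 ; C = -0.577350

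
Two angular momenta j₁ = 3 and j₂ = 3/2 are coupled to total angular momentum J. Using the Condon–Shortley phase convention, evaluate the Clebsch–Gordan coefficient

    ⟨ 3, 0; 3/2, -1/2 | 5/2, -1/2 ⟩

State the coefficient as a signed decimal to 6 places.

-0.414039

√[6·2!4!1!/8! · 3!3!1!2!2!3!] = √(216/35)
  +(−1)^0/∏(0,2,3,1,1,0)! = 1/12  (running 1/12)
  +(−1)^1/∏(1,1,2,0,2,1)! = -1/4  (running -1/6)
⟨..|..⟩ = √(216/35)·(-1/6) = -0.414039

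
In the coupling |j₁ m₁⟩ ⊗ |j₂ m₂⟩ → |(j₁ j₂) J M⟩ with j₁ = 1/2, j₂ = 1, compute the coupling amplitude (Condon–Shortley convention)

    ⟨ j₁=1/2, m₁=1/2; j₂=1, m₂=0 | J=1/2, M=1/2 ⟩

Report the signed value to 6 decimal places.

√[2·1!0!1!/3! · 1!0!1!1!1!0!] = √(1/3)
  +(−1)^0/∏(0,1,0,1,0,0)! = 1  (running 1)
⟨..|..⟩ = √(1/3)·(1) = +0.577350

+0.577350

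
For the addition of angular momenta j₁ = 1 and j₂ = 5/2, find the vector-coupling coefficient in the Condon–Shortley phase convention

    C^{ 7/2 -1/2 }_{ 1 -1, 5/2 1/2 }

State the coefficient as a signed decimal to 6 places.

+0.534522

j₁+j₂−J=0  J+j₁−j₂=2  J−j₁+j₂=5  j₁+j₂+J+1=8
(j₁±m₁, j₂±m₂, J±M) = (0,2,3,2,3,4)
P² = 1152/7
sum k=0..0:
  [0] +1/24 = 1/24
S = 1/24
C² = P²·S² = 2/7 ; C = +0.534522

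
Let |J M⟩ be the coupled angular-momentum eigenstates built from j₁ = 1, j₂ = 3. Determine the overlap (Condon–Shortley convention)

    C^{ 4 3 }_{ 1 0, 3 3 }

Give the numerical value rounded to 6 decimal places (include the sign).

+√(1/4) ≈ +0.500000

√[9·0!2!6!/9! · 1!1!6!0!7!1!] = √(129600)
  +(−1)^0/∏(0,0,1,6,1,0)! = 1/720  (running 1/720)
⟨..|..⟩ = √(129600)·(1/720) = +0.500000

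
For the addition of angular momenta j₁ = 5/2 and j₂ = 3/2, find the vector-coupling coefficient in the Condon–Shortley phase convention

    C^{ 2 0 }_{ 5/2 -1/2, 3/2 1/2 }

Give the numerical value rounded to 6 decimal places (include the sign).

triangle: 2!*3!*1!/7! = 12/5040
(j±m)!: 2!*3!*2!*1!*2!*2! = 96
prefactor² = (2J+1)*Δ*N² = 8/7
  k=1: −1/(1!*1!*2!*1!*1!*0!) = -1/2
  k=2: +1/(2!*0!*1!*0!*2!*1!) = 1/4
Σ = -1/4  ⇒  CG² = 8/7*(-1/4)² = 1/14
CG = −√(1/14) = -0.267261

-0.267261  (= −√(1/14))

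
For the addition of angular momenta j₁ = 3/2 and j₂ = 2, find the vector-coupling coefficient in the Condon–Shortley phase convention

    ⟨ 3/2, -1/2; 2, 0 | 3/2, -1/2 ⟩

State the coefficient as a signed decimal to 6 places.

−√(1/5) = -0.447214

√[4·2!1!2!/6! · 1!2!2!2!1!2!] = √(16/45)
  +(−1)^1/∏(1,1,1,1,0,1)! = -1  (running -1)
  +(−1)^2/∏(2,0,0,0,1,2)! = 1/4  (running -3/4)
⟨..|..⟩ = √(16/45)·(-3/4) = -0.447214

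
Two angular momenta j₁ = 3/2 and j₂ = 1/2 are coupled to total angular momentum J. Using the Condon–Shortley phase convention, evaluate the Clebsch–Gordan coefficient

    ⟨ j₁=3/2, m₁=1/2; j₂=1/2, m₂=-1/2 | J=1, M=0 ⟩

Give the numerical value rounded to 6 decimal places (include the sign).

triangle: 1!*2!*0!/4! = 2/24
(j±m)!: 2!*1!*0!*1!*1!*1! = 2
prefactor² = (2J+1)*Δ*N² = 1/2
  k=0: +1/(0!*1!*1!*0!*1!*0!) = 1
Σ = 1  ⇒  CG² = 1/2*1² = 1/2
CG = +√(1/2) = +0.707107

+√(1/2) ≈ +0.707107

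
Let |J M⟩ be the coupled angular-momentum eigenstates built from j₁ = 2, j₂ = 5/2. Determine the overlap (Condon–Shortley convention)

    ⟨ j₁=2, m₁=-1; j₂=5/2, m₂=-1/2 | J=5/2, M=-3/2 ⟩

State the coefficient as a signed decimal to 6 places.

-0.414039

j₁+j₂−J=2  J+j₁−j₂=2  J−j₁+j₂=3  j₁+j₂+J+1=8
(j₁±m₁, j₂±m₂, J±M) = (1,3,2,3,1,4)
P² = 216/35
sum k=1..2:
  [1] −1/4 = -1/4
  [2] +1/12 = 1/12
S = -1/6
C² = P²·S² = 6/35 ; C = -0.414039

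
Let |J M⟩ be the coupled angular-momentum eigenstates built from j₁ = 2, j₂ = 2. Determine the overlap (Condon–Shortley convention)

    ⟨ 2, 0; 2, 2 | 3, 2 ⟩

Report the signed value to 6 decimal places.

−√(1/2) ≈ -0.707107

triangle: 1!×3!×3!/8! = 36/40320
(j±m)!: 2!×2!×4!×0!×5!×1! = 11520
prefactor² = (2J+1)×Δ×N² = 72
  k=1: −1/(1!×0!×1!×3!×2!×0!) = -1/12
Σ = -1/12  ⇒  CG² = 72×(-1/12)² = 1/2
CG = −√(1/2) = -0.707107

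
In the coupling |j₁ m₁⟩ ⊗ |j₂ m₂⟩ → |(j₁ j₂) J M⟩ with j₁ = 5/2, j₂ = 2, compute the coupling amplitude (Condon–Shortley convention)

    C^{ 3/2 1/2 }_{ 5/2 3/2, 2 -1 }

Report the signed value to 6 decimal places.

triangle: 3!×2!×1!/7! = 12/5040
(j±m)!: 4!×1!×1!×3!×2!×1! = 288
prefactor² = (2J+1)×Δ×N² = 96/35
  k=0: +1/(0!×3!×1!×1!×1!×0!) = 1/6
  k=1: −1/(1!×2!×0!×0!×2!×1!) = -1/4
Σ = -1/12  ⇒  CG² = 96/35×(-1/12)² = 2/105
CG = −√(2/105) = -0.138013

-0.138013  (= −√(2/105))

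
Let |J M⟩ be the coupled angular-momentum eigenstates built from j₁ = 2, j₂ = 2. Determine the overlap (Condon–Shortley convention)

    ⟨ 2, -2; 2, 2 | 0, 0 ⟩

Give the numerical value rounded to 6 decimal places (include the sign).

triangle: 4!·0!·0!/5! = 24/120
(j±m)!: 0!·4!·4!·0!·0!·0! = 576
prefactor² = (2J+1)·Δ·N² = 576/5
  k=4: +1/(4!·0!·0!·0!·0!·0!) = 1/24
Σ = 1/24  ⇒  CG² = 576/5·1/24² = 1/5
CG = +√(1/5) = +0.447214

+√(1/5) ≈ +0.447214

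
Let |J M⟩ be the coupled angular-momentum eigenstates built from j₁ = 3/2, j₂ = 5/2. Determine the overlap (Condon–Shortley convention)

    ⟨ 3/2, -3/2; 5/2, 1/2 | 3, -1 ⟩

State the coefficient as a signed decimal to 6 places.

triangle: 1!*2!*4!/8! = 48/40320
(j±m)!: 0!*3!*3!*2!*2!*4! = 3456
prefactor² = (2J+1)*Δ*N² = 144/5
  k=1: −1/(1!*0!*2!*2!*0!*2!) = -1/8
Σ = -1/8  ⇒  CG² = 144/5*(-1/8)² = 9/20
CG = −√(9/20) = -0.670820

-0.670820  (= −√(9/20))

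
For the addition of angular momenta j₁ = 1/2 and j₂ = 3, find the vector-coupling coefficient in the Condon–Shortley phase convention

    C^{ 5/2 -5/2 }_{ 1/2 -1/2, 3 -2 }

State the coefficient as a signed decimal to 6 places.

√[6·1!0!5!/7! · 0!1!1!5!0!5!] = √(14400/7)
  +(−1)^1/∏(1,0,0,0,0,5)! = -1/120  (running -1/120)
⟨..|..⟩ = √(14400/7)·(-1/120) = -0.377964

−√(1/7) ≈ -0.377964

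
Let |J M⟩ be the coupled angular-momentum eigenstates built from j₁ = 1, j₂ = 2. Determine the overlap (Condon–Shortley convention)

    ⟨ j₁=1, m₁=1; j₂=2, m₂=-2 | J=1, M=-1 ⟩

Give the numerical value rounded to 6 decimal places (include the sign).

j₁+j₂−J=2  J+j₁−j₂=0  J−j₁+j₂=2  j₁+j₂+J+1=5
(j₁±m₁, j₂±m₂, J±M) = (2,0,0,4,0,2)
P² = 48/5
sum k=0..0:
  [0] +1/4 = 1/4
S = 1/4
C² = P²·S² = 3/5 ; C = +0.774597

+0.774597  (= +√(3/5))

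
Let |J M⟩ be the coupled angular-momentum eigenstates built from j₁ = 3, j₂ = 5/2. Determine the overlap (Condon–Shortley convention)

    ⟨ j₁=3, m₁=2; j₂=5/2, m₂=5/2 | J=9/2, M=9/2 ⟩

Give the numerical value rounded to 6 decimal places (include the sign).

-0.674200  (= −√(5/11))

triangle: 1!*5!*4!/11! = 2880/39916800
(j±m)!: 5!*1!*5!*0!*9!*0! = 5225472000
prefactor² = (2J+1)*Δ*N² = 41472000/11
  k=1: −1/(1!*0!*0!*4!*5!*0!) = -1/2880
Σ = -1/2880  ⇒  CG² = 41472000/11*(-1/2880)² = 5/11
CG = −√(5/11) = -0.674200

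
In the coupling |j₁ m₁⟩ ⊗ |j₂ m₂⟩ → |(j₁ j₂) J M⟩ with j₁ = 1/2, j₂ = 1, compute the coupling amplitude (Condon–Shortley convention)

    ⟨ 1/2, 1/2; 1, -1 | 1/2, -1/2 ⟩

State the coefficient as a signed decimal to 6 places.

+√(2/3) = +0.816497

j₁+j₂−J=1  J+j₁−j₂=0  J−j₁+j₂=1  j₁+j₂+J+1=3
(j₁±m₁, j₂±m₂, J±M) = (1,0,0,2,0,1)
P² = 2/3
sum k=0..0:
  [0] +1/1 = 1
S = 1
C² = P²·S² = 2/3 ; C = +0.816497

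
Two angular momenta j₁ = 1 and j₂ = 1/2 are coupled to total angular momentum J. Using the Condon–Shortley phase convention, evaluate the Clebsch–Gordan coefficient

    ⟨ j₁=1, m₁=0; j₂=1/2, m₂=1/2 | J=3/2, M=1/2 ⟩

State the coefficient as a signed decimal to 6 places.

+0.816497  (= +√(2/3))

triangle: 0!*2!*1!/4! = 2/24
(j±m)!: 1!*1!*1!*0!*2!*1! = 2
prefactor² = (2J+1)*Δ*N² = 2/3
  k=0: +1/(0!*0!*1!*1!*1!*0!) = 1
Σ = 1  ⇒  CG² = 2/3*1² = 2/3
CG = +√(2/3) = +0.816497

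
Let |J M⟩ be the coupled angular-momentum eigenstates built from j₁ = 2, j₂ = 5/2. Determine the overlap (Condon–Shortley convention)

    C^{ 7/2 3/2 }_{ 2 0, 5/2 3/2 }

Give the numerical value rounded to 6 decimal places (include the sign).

j₁+j₂−J=1  J+j₁−j₂=3  J−j₁+j₂=4  j₁+j₂+J+1=9
(j₁±m₁, j₂±m₂, J±M) = (2,2,4,1,5,2)
P² = 512/7
sum k=0..1:
  [0] +1/48 = 1/48
  [1] −1/12 = -1/12
S = -1/16
C² = P²·S² = 2/7 ; C = -0.534522

−√(2/7) ≈ -0.534522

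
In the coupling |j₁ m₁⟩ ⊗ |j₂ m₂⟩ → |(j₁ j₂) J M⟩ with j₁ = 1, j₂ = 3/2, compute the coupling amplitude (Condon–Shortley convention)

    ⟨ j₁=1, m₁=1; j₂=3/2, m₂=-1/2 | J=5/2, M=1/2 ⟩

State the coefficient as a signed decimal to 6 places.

triangle: 0!·2!·3!/6! = 12/720
(j±m)!: 2!·0!·1!·2!·3!·2! = 48
prefactor² = (2J+1)·Δ·N² = 24/5
  k=0: +1/(0!·0!·0!·1!·2!·2!) = 1/4
Σ = 1/4  ⇒  CG² = 24/5·1/4² = 3/10
CG = +√(3/10) = +0.547723

+√(3/10) = +0.547723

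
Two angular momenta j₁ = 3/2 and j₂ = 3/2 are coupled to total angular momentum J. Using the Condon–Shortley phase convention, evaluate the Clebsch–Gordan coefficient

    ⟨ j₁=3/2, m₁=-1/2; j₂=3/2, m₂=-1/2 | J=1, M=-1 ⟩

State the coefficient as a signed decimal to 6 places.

-0.632456

√[3·2!1!1!/5! · 1!2!1!2!0!2!] = √(2/5)
  +(−1)^1/∏(1,1,1,0,0,1)! = -1  (running -1)
⟨..|..⟩ = √(2/5)·(-1) = -0.632456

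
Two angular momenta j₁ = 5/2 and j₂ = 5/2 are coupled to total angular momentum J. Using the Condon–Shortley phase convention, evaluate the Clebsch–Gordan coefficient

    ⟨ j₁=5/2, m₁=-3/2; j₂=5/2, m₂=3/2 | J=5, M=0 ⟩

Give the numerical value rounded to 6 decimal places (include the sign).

triangle: 0!*5!*5!/11! = 14400/39916800
(j±m)!: 1!*4!*4!*1!*5!*5! = 8294400
prefactor² = (2J+1)*Δ*N² = 230400/7
  k=0: +1/(0!*0!*4!*4!*1!*1!) = 1/576
Σ = 1/576  ⇒  CG² = 230400/7*1/576² = 25/252
CG = +√(25/252) = +0.314970

+√(25/252) ≈ +0.314970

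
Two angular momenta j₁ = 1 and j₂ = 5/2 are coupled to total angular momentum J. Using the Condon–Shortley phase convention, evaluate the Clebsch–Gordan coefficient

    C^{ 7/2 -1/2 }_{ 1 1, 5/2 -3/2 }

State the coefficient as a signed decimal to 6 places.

+0.377964  (= +√(1/7))

j₁+j₂−J=0  J+j₁−j₂=2  J−j₁+j₂=5  j₁+j₂+J+1=8
(j₁±m₁, j₂±m₂, J±M) = (2,0,1,4,3,4)
P² = 2304/7
sum k=0..0:
  [0] +1/48 = 1/48
S = 1/48
C² = P²·S² = 1/7 ; C = +0.377964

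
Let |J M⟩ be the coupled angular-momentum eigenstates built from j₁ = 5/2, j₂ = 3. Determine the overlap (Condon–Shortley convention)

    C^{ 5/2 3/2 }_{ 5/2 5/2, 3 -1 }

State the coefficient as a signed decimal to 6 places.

j₁+j₂−J=3  J+j₁−j₂=2  J−j₁+j₂=3  j₁+j₂+J+1=9
(j₁±m₁, j₂±m₂, J±M) = (5,0,2,4,4,1)
P² = 1152/7
sum k=0..0:
  [0] +1/24 = 1/24
S = 1/24
C² = P²·S² = 2/7 ; C = +0.534522

+0.534522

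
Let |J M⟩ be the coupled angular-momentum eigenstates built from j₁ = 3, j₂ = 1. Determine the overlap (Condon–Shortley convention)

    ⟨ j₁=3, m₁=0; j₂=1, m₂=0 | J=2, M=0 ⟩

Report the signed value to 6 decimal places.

−√(3/7) = -0.654654

j₁+j₂−J=2  J+j₁−j₂=4  J−j₁+j₂=0  j₁+j₂+J+1=7
(j₁±m₁, j₂±m₂, J±M) = (3,3,1,1,2,2)
P² = 48/7
sum k=1..1:
  [1] −1/4 = -1/4
S = -1/4
C² = P²·S² = 3/7 ; C = -0.654654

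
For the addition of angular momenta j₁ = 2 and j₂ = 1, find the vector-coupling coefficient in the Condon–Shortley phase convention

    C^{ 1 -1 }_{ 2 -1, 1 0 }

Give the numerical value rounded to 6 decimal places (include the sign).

−√(3/10) = -0.547723

triangle: 2!*2!*0!/5! = 4/120
(j±m)!: 1!*3!*1!*1!*0!*2! = 12
prefactor² = (2J+1)*Δ*N² = 6/5
  k=1: −1/(1!*1!*2!*0!*0!*0!) = -1/2
Σ = -1/2  ⇒  CG² = 6/5*(-1/2)² = 3/10
CG = −√(3/10) = -0.547723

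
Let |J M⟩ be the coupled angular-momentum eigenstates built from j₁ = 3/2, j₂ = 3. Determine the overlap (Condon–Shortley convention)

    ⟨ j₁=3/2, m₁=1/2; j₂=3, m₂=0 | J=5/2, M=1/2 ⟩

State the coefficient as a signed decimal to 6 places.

−√(6/35) ≈ -0.414039

triangle: 2!*1!*4!/8! = 48/40320
(j±m)!: 2!*1!*3!*3!*3!*2! = 864
prefactor² = (2J+1)*Δ*N² = 216/35
  k=0: +1/(0!*2!*1!*3!*0!*1!) = 1/12
  k=1: −1/(1!*1!*0!*2!*1!*2!) = -1/4
Σ = -1/6  ⇒  CG² = 216/35*(-1/6)² = 6/35
CG = −√(6/35) = -0.414039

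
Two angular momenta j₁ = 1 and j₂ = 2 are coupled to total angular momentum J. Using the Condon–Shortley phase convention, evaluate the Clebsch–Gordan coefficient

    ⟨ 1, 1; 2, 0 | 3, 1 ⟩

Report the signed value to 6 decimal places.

+0.632456  (= +√(2/5))

triangle: 0!·2!·4!/7! = 48/5040
(j±m)!: 2!·0!·2!·2!·4!·2! = 384
prefactor² = (2J+1)·Δ·N² = 128/5
  k=0: +1/(0!·0!·0!·2!·2!·2!) = 1/8
Σ = 1/8  ⇒  CG² = 128/5·1/8² = 2/5
CG = +√(2/5) = +0.632456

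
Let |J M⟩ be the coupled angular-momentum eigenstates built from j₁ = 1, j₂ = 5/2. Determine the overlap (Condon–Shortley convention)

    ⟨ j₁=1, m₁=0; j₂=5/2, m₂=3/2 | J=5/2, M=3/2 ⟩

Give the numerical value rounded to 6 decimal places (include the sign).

√[6·1!1!4!/7! · 1!1!4!1!4!1!] = √(576/35)
  +(−1)^0/∏(0,1,1,4,0,0)! = 1/24  (running 1/24)
  +(−1)^1/∏(1,0,0,3,1,1)! = -1/6  (running -1/8)
⟨..|..⟩ = √(576/35)·(-1/8) = -0.507093

-0.507093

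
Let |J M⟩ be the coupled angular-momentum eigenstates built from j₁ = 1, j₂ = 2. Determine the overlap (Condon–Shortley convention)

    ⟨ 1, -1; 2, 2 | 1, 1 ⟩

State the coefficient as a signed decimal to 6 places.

triangle: 2!*0!*2!/5! = 4/120
(j±m)!: 0!*2!*4!*0!*2!*0! = 96
prefactor² = (2J+1)*Δ*N² = 48/5
  k=2: +1/(2!*0!*0!*2!*0!*0!) = 1/4
Σ = 1/4  ⇒  CG² = 48/5*1/4² = 3/5
CG = +√(3/5) = +0.774597

+√(3/5) ≈ +0.774597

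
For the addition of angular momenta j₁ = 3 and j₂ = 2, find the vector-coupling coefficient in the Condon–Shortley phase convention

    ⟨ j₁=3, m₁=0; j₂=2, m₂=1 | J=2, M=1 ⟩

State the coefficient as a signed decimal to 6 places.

+√(2/7) ≈ +0.534522

√[5·3!3!1!/8! · 3!3!3!1!3!1!] = √(81/14)
  +(−1)^2/∏(2,1,1,1,2,0)! = 1/4  (running 1/4)
  +(−1)^3/∏(3,0,0,0,3,1)! = -1/36  (running 2/9)
⟨..|..⟩ = √(81/14)·(2/9) = +0.534522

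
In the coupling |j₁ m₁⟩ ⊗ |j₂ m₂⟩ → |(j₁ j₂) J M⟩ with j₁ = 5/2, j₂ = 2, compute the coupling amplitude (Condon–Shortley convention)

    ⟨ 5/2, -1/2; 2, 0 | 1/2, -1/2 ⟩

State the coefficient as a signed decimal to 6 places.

triangle: 4!*1!*0!/6! = 24/720
(j±m)!: 2!*3!*2!*2!*0!*1! = 48
prefactor² = (2J+1)*Δ*N² = 16/5
  k=2: +1/(2!*2!*1!*0!*0!*0!) = 1/4
Σ = 1/4  ⇒  CG² = 16/5*1/4² = 1/5
CG = +√(1/5) = +0.447214

+√(1/5) = +0.447214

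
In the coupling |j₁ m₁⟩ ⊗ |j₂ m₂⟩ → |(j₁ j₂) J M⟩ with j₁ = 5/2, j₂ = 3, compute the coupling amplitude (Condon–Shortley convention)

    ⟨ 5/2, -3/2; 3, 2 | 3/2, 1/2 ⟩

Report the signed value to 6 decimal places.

−√(1/21) ≈ -0.218218

triangle: 4!*1!*2!/8! = 48/40320
(j±m)!: 1!*4!*5!*1!*2!*1! = 5760
prefactor² = (2J+1)*Δ*N² = 192/7
  k=3: −1/(3!*1!*1!*2!*0!*0!) = -1/12
  k=4: +1/(4!*0!*0!*1!*1!*1!) = 1/24
Σ = -1/24  ⇒  CG² = 192/7*(-1/24)² = 1/21
CG = −√(1/21) = -0.218218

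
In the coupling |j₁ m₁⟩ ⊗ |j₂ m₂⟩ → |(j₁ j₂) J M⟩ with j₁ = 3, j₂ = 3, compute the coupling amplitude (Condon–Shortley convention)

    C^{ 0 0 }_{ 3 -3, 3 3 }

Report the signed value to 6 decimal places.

j₁+j₂−J=6  J+j₁−j₂=0  J−j₁+j₂=0  j₁+j₂+J+1=7
(j₁±m₁, j₂±m₂, J±M) = (0,6,6,0,0,0)
P² = 518400/7
sum k=6..6:
  [6] +1/720 = 1/720
S = 1/720
C² = P²·S² = 1/7 ; C = +0.377964

+√(1/7) = +0.377964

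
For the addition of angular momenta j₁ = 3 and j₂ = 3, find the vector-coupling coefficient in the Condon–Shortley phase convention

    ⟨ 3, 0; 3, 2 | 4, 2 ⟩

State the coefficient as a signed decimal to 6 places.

j₁+j₂−J=2  J+j₁−j₂=4  J−j₁+j₂=4  j₁+j₂+J+1=11
(j₁±m₁, j₂±m₂, J±M) = (3,3,5,1,6,2)
P² = 124416/77
sum k=1..2:
  [1] −1/96 = -1/96
  [2] +1/72 = 1/72
S = 1/288
C² = P²·S² = 3/154 ; C = +0.139573

+√(3/154) = +0.139573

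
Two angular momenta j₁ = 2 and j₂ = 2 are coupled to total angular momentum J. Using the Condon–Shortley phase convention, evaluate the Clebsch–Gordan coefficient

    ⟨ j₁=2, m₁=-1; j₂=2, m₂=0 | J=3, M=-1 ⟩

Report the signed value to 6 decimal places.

-0.447214  (= −√(1/5))

j₁+j₂−J=1  J+j₁−j₂=3  J−j₁+j₂=3  j₁+j₂+J+1=8
(j₁±m₁, j₂±m₂, J±M) = (1,3,2,2,2,4)
P² = 36/5
sum k=0..1:
  [0] +1/12 = 1/12
  [1] −1/4 = -1/4
S = -1/6
C² = P²·S² = 1/5 ; C = -0.447214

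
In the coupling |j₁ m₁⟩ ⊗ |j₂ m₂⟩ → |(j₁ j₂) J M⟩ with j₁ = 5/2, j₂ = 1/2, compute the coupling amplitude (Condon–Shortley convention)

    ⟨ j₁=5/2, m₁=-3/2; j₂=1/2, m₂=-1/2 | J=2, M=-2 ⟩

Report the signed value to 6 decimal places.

j₁+j₂−J=1  J+j₁−j₂=4  J−j₁+j₂=0  j₁+j₂+J+1=6
(j₁±m₁, j₂±m₂, J±M) = (1,4,0,1,0,4)
P² = 96
sum k=0..0:
  [0] +1/24 = 1/24
S = 1/24
C² = P²·S² = 1/6 ; C = +0.408248

+√(1/6) ≈ +0.408248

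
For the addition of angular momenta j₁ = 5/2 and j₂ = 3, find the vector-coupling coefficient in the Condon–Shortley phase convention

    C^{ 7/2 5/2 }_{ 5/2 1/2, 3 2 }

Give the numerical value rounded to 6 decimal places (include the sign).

-0.178174  (= −√(2/63))

j₁+j₂−J=2  J+j₁−j₂=3  J−j₁+j₂=4  j₁+j₂+J+1=10
(j₁±m₁, j₂±m₂, J±M) = (3,2,5,1,6,1)
P² = 4608/7
sum k=1..2:
  [1] −1/48 = -1/48
  [2] +1/72 = 1/72
S = -1/144
C² = P²·S² = 2/63 ; C = -0.178174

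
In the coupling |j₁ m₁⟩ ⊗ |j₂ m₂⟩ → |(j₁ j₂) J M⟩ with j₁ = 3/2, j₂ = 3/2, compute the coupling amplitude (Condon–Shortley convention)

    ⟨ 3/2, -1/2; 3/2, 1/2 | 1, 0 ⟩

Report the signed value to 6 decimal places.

−√(1/20) ≈ -0.223607

triangle: 2!·1!·1!/5! = 2/120
(j±m)!: 1!·2!·2!·1!·1!·1! = 4
prefactor² = (2J+1)·Δ·N² = 1/5
  k=1: −1/(1!·1!·1!·1!·0!·0!) = -1
  k=2: +1/(2!·0!·0!·0!·1!·1!) = 1/2
Σ = -1/2  ⇒  CG² = 1/5·(-1/2)² = 1/20
CG = −√(1/20) = -0.223607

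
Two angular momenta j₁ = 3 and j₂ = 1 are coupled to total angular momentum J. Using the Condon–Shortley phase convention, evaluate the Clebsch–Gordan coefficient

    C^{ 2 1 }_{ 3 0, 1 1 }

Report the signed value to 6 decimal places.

triangle: 2!·4!·0!/7! = 48/5040
(j±m)!: 3!·3!·2!·0!·3!·1! = 432
prefactor² = (2J+1)·Δ·N² = 144/7
  k=2: +1/(2!·0!·1!·0!·3!·0!) = 1/12
Σ = 1/12  ⇒  CG² = 144/7·1/12² = 1/7
CG = +√(1/7) = +0.377964

+√(1/7) = +0.377964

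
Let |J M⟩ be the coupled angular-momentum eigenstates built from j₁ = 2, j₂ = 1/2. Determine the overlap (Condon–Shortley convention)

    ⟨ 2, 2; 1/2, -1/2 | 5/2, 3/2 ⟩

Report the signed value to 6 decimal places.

+0.447214  (= +√(1/5))

triangle: 0!×4!×1!/6! = 24/720
(j±m)!: 4!×0!×0!×1!×4!×1! = 576
prefactor² = (2J+1)×Δ×N² = 576/5
  k=0: +1/(0!×0!×0!×0!×4!×1!) = 1/24
Σ = 1/24  ⇒  CG² = 576/5×1/24² = 1/5
CG = +√(1/5) = +0.447214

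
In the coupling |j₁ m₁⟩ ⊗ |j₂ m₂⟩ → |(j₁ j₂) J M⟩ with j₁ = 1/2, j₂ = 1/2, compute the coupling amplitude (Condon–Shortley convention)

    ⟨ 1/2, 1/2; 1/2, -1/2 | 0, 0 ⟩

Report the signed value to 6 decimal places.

+√(1/2) = +0.707107

j₁+j₂−J=1  J+j₁−j₂=0  J−j₁+j₂=0  j₁+j₂+J+1=2
(j₁±m₁, j₂±m₂, J±M) = (1,0,0,1,0,0)
P² = 1/2
sum k=0..0:
  [0] +1/1 = 1
S = 1
C² = P²·S² = 1/2 ; C = +0.707107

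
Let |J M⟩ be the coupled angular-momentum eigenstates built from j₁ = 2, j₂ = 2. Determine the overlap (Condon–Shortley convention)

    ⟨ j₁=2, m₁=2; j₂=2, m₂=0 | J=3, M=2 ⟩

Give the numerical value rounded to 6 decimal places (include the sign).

+0.707107

j₁+j₂−J=1  J+j₁−j₂=3  J−j₁+j₂=3  j₁+j₂+J+1=8
(j₁±m₁, j₂±m₂, J±M) = (4,0,2,2,5,1)
P² = 72
sum k=0..0:
  [0] +1/12 = 1/12
S = 1/12
C² = P²·S² = 1/2 ; C = +0.707107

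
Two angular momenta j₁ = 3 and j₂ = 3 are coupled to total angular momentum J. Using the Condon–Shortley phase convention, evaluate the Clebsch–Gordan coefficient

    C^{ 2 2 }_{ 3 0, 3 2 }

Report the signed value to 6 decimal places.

triangle: 4!·2!·2!/9! = 96/362880
(j±m)!: 3!·3!·5!·1!·4!·0! = 103680
prefactor² = (2J+1)·Δ·N² = 960/7
  k=3: −1/(3!·1!·0!·2!·2!·0!) = -1/24
Σ = -1/24  ⇒  CG² = 960/7·(-1/24)² = 5/21
CG = −√(5/21) = -0.487950

−√(5/21) ≈ -0.487950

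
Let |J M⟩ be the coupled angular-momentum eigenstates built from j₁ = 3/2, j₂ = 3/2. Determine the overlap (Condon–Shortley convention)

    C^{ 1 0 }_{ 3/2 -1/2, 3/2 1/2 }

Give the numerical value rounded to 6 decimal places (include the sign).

-0.223607

j₁+j₂−J=2  J+j₁−j₂=1  J−j₁+j₂=1  j₁+j₂+J+1=5
(j₁±m₁, j₂±m₂, J±M) = (1,2,2,1,1,1)
P² = 1/5
sum k=1..2:
  [1] −1/1 = -1
  [2] +1/2 = 1/2
S = -1/2
C² = P²·S² = 1/20 ; C = -0.223607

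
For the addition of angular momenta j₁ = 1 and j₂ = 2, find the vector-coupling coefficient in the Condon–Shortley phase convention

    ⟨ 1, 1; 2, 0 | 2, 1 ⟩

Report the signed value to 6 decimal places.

triangle: 1!×1!×3!/6! = 6/720
(j±m)!: 2!×0!×2!×2!×3!×1! = 48
prefactor² = (2J+1)×Δ×N² = 2
  k=0: +1/(0!×1!×0!×2!×1!×1!) = 1/2
Σ = 1/2  ⇒  CG² = 2×1/2² = 1/2
CG = +√(1/2) = +0.707107

+0.707107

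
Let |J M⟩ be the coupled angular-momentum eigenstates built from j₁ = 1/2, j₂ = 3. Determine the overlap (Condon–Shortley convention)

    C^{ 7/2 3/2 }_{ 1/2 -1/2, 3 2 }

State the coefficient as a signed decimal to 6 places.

+√(2/7) ≈ +0.534522

√[8·0!1!6!/8! · 0!1!5!1!5!2!] = √(28800/7)
  +(−1)^0/∏(0,0,1,5,0,1)! = 1/120  (running 1/120)
⟨..|..⟩ = √(28800/7)·(1/120) = +0.534522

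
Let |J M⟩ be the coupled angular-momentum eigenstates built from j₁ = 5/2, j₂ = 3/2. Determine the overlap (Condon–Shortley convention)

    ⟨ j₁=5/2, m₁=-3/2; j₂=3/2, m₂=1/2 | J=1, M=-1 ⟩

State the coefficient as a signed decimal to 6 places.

√[3·3!2!0!/6! · 1!4!2!1!0!2!] = √(24/5)
  +(−1)^2/∏(2,1,2,0,0,0)! = 1/4  (running 1/4)
⟨..|..⟩ = √(24/5)·(1/4) = +0.547723

+√(3/10) = +0.547723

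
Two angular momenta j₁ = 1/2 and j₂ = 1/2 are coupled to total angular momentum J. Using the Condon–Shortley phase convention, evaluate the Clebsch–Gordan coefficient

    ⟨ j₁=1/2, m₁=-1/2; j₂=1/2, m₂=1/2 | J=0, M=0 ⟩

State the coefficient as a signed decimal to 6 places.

-0.707107

triangle: 1!*0!*0!/2! = 1/2
(j±m)!: 0!*1!*1!*0!*0!*0! = 1
prefactor² = (2J+1)*Δ*N² = 1/2
  k=1: −1/(1!*0!*0!*0!*0!*0!) = -1
Σ = -1  ⇒  CG² = 1/2*(-1)² = 1/2
CG = −√(1/2) = -0.707107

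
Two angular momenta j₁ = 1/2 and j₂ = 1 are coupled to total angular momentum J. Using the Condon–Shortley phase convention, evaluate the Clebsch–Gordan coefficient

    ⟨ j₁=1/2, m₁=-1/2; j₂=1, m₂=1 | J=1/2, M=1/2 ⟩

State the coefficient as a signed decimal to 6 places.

-0.816497

√[2·1!0!1!/3! · 0!1!2!0!1!0!] = √(2/3)
  +(−1)^1/∏(1,0,0,1,0,0)! = -1  (running -1)
⟨..|..⟩ = √(2/3)·(-1) = -0.816497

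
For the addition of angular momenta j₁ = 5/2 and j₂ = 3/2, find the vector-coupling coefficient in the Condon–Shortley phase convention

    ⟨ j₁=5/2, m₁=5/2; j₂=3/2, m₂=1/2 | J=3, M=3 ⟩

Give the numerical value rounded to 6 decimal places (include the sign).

j₁+j₂−J=1  J+j₁−j₂=4  J−j₁+j₂=2  j₁+j₂+J+1=8
(j₁±m₁, j₂±m₂, J±M) = (5,0,2,1,6,0)
P² = 1440
sum k=0..0:
  [0] +1/48 = 1/48
S = 1/48
C² = P²·S² = 5/8 ; C = +0.790569

+√(5/8) = +0.790569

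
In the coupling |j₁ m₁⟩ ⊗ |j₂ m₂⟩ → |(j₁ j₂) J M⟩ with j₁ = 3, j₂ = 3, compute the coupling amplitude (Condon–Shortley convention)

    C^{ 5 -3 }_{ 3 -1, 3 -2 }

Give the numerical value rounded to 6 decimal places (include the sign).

j₁+j₂−J=1  J+j₁−j₂=5  J−j₁+j₂=5  j₁+j₂+J+1=12
(j₁±m₁, j₂±m₂, J±M) = (2,4,1,5,2,8)
P² = 153600
sum k=0..1:
  [0] +1/576 = 1/576
  [1] −1/1440 = -1/1440
S = 1/960
C² = P²·S² = 1/6 ; C = +0.408248

+√(1/6) ≈ +0.408248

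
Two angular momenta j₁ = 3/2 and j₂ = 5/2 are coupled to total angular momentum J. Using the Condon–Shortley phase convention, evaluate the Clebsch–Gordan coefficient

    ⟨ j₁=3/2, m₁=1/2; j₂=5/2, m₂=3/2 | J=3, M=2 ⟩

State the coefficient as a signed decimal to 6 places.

j₁+j₂−J=1  J+j₁−j₂=2  J−j₁+j₂=4  j₁+j₂+J+1=8
(j₁±m₁, j₂±m₂, J±M) = (2,1,4,1,5,1)
P² = 48
sum k=0..1:
  [0] +1/24 = 1/24
  [1] −1/12 = -1/12
S = -1/24
C² = P²·S² = 1/12 ; C = -0.288675

−√(1/12) = -0.288675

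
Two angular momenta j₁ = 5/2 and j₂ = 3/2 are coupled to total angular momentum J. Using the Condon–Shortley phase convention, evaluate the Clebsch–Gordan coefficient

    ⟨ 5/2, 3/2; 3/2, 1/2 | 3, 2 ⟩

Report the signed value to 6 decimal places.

j₁+j₂−J=1  J+j₁−j₂=4  J−j₁+j₂=2  j₁+j₂+J+1=8
(j₁±m₁, j₂±m₂, J±M) = (4,1,2,1,5,1)
P² = 48
sum k=0..1:
  [0] +1/12 = 1/12
  [1] −1/24 = -1/24
S = 1/24
C² = P²·S² = 1/12 ; C = +0.288675

+0.288675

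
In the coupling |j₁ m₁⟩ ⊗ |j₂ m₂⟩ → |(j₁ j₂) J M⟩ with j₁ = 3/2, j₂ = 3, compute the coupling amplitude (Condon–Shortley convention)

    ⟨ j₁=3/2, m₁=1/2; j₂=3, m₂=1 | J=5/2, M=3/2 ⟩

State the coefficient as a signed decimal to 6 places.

-0.591608  (= −√(7/20))

j₁+j₂−J=2  J+j₁−j₂=1  J−j₁+j₂=4  j₁+j₂+J+1=8
(j₁±m₁, j₂±m₂, J±M) = (2,1,4,2,4,1)
P² = 576/35
sum k=0..1:
  [0] +1/48 = 1/48
  [1] −1/6 = -1/6
S = -7/48
C² = P²·S² = 7/20 ; C = -0.591608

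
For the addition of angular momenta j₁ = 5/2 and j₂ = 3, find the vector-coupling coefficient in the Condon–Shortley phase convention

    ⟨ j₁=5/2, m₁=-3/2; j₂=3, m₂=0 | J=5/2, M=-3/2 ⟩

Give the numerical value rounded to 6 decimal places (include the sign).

√[6·3!2!3!/9! · 1!4!3!3!1!4!] = √(864/35)
  +(−1)^2/∏(2,1,2,1,0,2)! = 1/8  (running 1/8)
  +(−1)^3/∏(3,0,1,0,1,3)! = -1/36  (running 7/72)
⟨..|..⟩ = √(864/35)·(7/72) = +0.483046

+√(7/30) = +0.483046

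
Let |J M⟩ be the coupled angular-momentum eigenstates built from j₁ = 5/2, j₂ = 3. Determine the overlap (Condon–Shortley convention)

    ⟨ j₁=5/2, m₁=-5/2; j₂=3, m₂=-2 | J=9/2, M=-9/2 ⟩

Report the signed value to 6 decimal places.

triangle: 1!·4!·5!/11! = 2880/39916800
(j±m)!: 0!·5!·1!·5!·0!·9! = 5225472000
prefactor² = (2J+1)·Δ·N² = 41472000/11
  k=1: −1/(1!·0!·4!·0!·0!·5!) = -1/2880
Σ = -1/2880  ⇒  CG² = 41472000/11·(-1/2880)² = 5/11
CG = −√(5/11) = -0.674200

-0.674200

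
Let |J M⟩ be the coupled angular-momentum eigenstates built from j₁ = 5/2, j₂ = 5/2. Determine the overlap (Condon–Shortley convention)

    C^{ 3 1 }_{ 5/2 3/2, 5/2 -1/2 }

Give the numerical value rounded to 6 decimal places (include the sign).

triangle: 2!·3!·3!/9! = 72/362880
(j±m)!: 4!·1!·2!·3!·4!·2! = 13824
prefactor² = (2J+1)·Δ·N² = 96/5
  k=0: +1/(0!·2!·1!·2!·2!·1!) = 1/8
  k=1: −1/(1!·1!·0!·1!·3!·2!) = -1/12
Σ = 1/24  ⇒  CG² = 96/5·1/24² = 1/30
CG = +√(1/30) = +0.182574

+0.182574  (= +√(1/30))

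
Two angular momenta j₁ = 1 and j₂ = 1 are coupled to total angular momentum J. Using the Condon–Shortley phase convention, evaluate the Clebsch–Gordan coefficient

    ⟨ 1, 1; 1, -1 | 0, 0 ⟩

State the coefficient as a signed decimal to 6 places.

j₁+j₂−J=2  J+j₁−j₂=0  J−j₁+j₂=0  j₁+j₂+J+1=3
(j₁±m₁, j₂±m₂, J±M) = (2,0,0,2,0,0)
P² = 4/3
sum k=0..0:
  [0] +1/2 = 1/2
S = 1/2
C² = P²·S² = 1/3 ; C = +0.577350

+0.577350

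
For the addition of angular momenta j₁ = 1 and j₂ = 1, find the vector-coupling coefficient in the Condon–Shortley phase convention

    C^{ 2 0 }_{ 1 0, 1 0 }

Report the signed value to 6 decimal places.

triangle: 0!·2!·2!/5! = 4/120
(j±m)!: 1!·1!·1!·1!·2!·2! = 4
prefactor² = (2J+1)·Δ·N² = 2/3
  k=0: +1/(0!·0!·1!·1!·1!·1!) = 1
Σ = 1  ⇒  CG² = 2/3·1² = 2/3
CG = +√(2/3) = +0.816497

+√(2/3) ≈ +0.816497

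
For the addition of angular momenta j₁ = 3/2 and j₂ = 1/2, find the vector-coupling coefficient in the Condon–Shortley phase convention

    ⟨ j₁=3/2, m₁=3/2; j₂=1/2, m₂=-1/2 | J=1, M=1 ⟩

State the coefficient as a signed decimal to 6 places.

+0.866025

√[3·1!2!0!/4! · 3!0!0!1!2!0!] = √(3)
  +(−1)^0/∏(0,1,0,0,2,0)! = 1/2  (running 1/2)
⟨..|..⟩ = √(3)·(1/2) = +0.866025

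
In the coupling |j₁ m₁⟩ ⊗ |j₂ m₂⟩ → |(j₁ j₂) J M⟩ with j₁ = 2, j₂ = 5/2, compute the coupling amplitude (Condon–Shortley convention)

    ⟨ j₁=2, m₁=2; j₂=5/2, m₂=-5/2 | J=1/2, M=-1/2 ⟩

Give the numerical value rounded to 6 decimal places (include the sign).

+0.577350

j₁+j₂−J=4  J+j₁−j₂=0  J−j₁+j₂=1  j₁+j₂+J+1=6
(j₁±m₁, j₂±m₂, J±M) = (4,0,0,5,0,1)
P² = 192
sum k=0..0:
  [0] +1/24 = 1/24
S = 1/24
C² = P²·S² = 1/3 ; C = +0.577350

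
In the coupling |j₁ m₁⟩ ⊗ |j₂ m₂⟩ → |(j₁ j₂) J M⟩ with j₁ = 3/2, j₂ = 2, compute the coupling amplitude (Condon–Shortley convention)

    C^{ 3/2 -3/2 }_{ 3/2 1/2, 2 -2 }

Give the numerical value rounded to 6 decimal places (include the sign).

triangle: 2!×1!×2!/6! = 4/720
(j±m)!: 2!×1!×0!×4!×0!×3! = 288
prefactor² = (2J+1)×Δ×N² = 32/5
  k=0: +1/(0!×2!×1!×0!×0!×2!) = 1/4
Σ = 1/4  ⇒  CG² = 32/5×1/4² = 2/5
CG = +√(2/5) = +0.632456

+0.632456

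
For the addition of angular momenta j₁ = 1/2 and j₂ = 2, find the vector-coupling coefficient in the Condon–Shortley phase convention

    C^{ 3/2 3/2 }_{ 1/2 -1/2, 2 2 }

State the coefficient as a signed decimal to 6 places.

-0.894427

j₁+j₂−J=1  J+j₁−j₂=0  J−j₁+j₂=3  j₁+j₂+J+1=5
(j₁±m₁, j₂±m₂, J±M) = (0,1,4,0,3,0)
P² = 144/5
sum k=1..1:
  [1] −1/6 = -1/6
S = -1/6
C² = P²·S² = 4/5 ; C = -0.894427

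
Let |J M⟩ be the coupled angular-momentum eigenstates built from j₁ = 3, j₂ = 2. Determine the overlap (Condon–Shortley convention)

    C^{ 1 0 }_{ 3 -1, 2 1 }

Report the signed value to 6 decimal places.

triangle: 4!*2!*0!/7! = 48/5040
(j±m)!: 2!*4!*3!*1!*1!*1! = 288
prefactor² = (2J+1)*Δ*N² = 288/35
  k=3: −1/(3!*1!*1!*0!*1!*0!) = -1/6
Σ = -1/6  ⇒  CG² = 288/35*(-1/6)² = 8/35
CG = −√(8/35) = -0.478091

−√(8/35) ≈ -0.478091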